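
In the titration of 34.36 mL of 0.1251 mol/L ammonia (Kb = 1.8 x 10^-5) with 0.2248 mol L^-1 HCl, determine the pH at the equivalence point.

5.18

n(NH3) = 0.1251 x 0.03436 = 0.004298 mol; V(HCl) at equivalence = 0.004298/0.2248 = 0.01912 L.
At equivalence the base is fully converted to NH4+; total volume = 0.05348 L, so [NH4+] = 0.004298/0.05348 = 0.08037 M.
Ka(NH4+) = Kw/Kb = 1.0e-14 / 1.8 x 10^-5 = 5.56e-10.
[H^+] = sqrt(Ka x [NH4+]) = sqrt(5.56e-10 x 0.08037) = 6.68e-6 M.
pH = -log(6.68e-6) = 5.18.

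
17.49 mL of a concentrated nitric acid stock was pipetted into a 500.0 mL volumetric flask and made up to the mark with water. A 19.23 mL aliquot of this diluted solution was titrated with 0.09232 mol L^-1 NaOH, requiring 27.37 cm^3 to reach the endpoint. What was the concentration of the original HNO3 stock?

n(NaOH) = 0.09232 x 0.02737 = 0.002527 mol.
n(HNO3) in the aliquot = 0.002527 mol.
[diluted HNO3] = 0.002527 / 0.01923 = 0.1314 M.
Dilution factor = 500.0/17.49 = 28.59, so [stock] = 0.1314 x 28.59 = 3.76 M.

3.76 M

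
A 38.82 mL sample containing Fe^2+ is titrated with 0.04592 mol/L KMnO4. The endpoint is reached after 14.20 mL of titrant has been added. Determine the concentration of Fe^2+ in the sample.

0.0840 M

n(KMnO4) = 0.04592 x 0.01420 = 0.0006521 mol.
From the balanced equation, 1 mol KMnO4 reacts with 5 mol Fe^2+, so n(Fe^2+) = 0.0006521 x 5/1 = 0.003260 mol.
[Fe^2+] = 0.003260 / 0.03882 L = 0.0840 M.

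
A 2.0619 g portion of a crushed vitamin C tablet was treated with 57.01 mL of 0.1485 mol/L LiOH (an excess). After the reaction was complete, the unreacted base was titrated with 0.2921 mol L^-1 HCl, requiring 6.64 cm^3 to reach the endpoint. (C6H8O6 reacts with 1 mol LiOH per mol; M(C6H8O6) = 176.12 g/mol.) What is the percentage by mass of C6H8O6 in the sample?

55.7%

Total n(LiOH) added = 0.1485 x 0.05701 = 0.008466 mol.
n(HCl) used = 0.2921 x 0.006640 = 0.001940 mol, which equals the excess n(LiOH).
So n(LiOH) consumed by the sample = 0.008466 - 0.001940 = 0.006526 mol.
n(C6H8O6) = 0.006526 / 1 = 0.006526 mol.
mass C6H8O6 = 0.006526 x 176.12 = 1.149 g, so %C6H8O6 = 1.149/2.0619 x 100 = 55.7%.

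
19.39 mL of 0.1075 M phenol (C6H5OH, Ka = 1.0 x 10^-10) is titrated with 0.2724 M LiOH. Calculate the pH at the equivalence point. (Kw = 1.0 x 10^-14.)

n(C6H5OH) = 0.1075 x 0.01939 = 0.002084 mol; V(LiOH) at equivalence = 0.002084/0.2724 = 0.007652 L.
At equivalence all the acid is converted to C6H5O-; total volume = 0.01939 + 0.007652 = 0.02704 L, so [C6H5O-] = 0.002084/0.02704 = 0.07708 M.
Kb = Kw/Ka = 1.0e-14 / 1.0 x 10^-10 = 0.000100.
[OH^-] = sqrt(Kb x [C6H5O-]) = sqrt(0.000100 x 0.07708) = 0.00278 M.
pOH = 2.56, so pH = 14.00 - 2.56 = 11.44.

11.44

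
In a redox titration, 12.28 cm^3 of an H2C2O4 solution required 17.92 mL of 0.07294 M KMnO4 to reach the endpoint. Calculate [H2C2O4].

n(KMnO4) = 0.07294 x 0.01792 = 0.001307 mol.
From the balanced equation, 2 mol KMnO4 reacts with 5 mol H2C2O4, so n(H2C2O4) = 0.001307 x 5/2 = 0.003268 mol.
[H2C2O4] = 0.003268 / 0.01228 L = 0.266 M.

0.266 M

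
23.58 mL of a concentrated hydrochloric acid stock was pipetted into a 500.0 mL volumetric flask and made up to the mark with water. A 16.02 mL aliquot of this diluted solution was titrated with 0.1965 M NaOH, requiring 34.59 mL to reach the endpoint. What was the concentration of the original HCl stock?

n(NaOH) = 0.1965 x 0.03459 = 0.006797 mol.
n(HCl) in the aliquot = 0.006797 mol.
[diluted HCl] = 0.006797 / 0.01602 = 0.4243 M.
Dilution factor = 500.0/23.58 = 21.20, so [stock] = 0.4243 x 21.20 = 9.00 M.

9.00 M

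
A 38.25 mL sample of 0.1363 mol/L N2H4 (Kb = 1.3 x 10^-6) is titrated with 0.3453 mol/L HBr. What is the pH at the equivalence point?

4.56

n(N2H4) = 0.1363 x 0.03825 = 0.005213 mol; V(HBr) at equivalence = 0.005213/0.3453 = 0.01510 L.
At equivalence the base is fully converted to N2H5+; total volume = 0.05335 L, so [N2H5+] = 0.005213/0.05335 = 0.09773 M.
Ka(N2H5+) = Kw/Kb = 1.0e-14 / 1.3 x 10^-6 = 7.69e-9.
[H^+] = sqrt(Ka x [N2H5+]) = sqrt(7.69e-9 x 0.09773) = 2.74e-5 M.
pH = -log(2.74e-5) = 4.56.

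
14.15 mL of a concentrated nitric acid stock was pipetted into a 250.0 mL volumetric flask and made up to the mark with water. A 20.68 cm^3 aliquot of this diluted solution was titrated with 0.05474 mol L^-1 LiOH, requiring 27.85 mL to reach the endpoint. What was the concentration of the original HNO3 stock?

n(LiOH) = 0.05474 x 0.02785 = 0.001525 mol.
n(HNO3) in the aliquot = 0.001525 mol.
[diluted HNO3] = 0.001525 / 0.02068 = 0.07372 M.
Dilution factor = 250.0/14.15 = 17.67, so [stock] = 0.07372 x 17.67 = 1.30 M.

1.30 M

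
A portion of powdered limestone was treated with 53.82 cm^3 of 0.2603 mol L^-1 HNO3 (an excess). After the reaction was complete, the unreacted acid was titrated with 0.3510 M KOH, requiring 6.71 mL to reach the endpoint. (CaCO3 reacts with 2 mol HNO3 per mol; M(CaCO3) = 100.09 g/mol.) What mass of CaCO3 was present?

Total n(HNO3) added = 0.2603 x 0.05382 = 0.01401 mol.
n(KOH) used = 0.3510 x 0.006710 = 0.002355 mol, which equals the excess n(HNO3).
So n(HNO3) consumed by the sample = 0.01401 - 0.002355 = 0.01165 mol.
n(CaCO3) = 0.01165 / 2 = 0.005827 mol.
mass = 0.005827 mol x 100.09 g/mol = 0.583 g.

0.583 g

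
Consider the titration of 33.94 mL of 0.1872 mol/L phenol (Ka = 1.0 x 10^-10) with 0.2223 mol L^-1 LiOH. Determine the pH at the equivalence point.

n(C6H5OH) = 0.1872 x 0.03394 = 0.006354 mol; V(LiOH) at equivalence = 0.006354/0.2223 = 0.02858 L.
At equivalence all the acid is converted to C6H5O-; total volume = 0.03394 + 0.02858 = 0.06252 L, so [C6H5O-] = 0.006354/0.06252 = 0.1016 M.
Kb = Kw/Ka = 1.0e-14 / 1.0 x 10^-10 = 0.000100.
[OH^-] = sqrt(Kb x [C6H5O-]) = sqrt(0.000100 x 0.1016) = 0.00319 M.
pOH = 2.50, so pH = 14.00 - 2.50 = 11.50.

11.50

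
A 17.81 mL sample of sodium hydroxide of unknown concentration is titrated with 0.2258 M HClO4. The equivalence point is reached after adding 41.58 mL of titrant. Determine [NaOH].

0.527 M

n(HClO4) delivered = 0.2258 x 0.04158 = 0.009389 mol.
For a 1:1 reaction, n(NaOH) = 0.009389 mol.
[NaOH] = 0.009389 mol / 0.01781 L = 0.527 M.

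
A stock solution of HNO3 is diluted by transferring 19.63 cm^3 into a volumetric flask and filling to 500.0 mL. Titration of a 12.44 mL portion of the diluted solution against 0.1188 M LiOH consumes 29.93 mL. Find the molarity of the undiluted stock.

7.28 M

n(LiOH) = 0.1188 x 0.02993 = 0.003556 mol.
n(HNO3) in the aliquot = 0.003556 mol.
[diluted HNO3] = 0.003556 / 0.01244 = 0.2858 M.
Dilution factor = 500.0/19.63 = 25.47, so [stock] = 0.2858 x 25.47 = 7.28 M.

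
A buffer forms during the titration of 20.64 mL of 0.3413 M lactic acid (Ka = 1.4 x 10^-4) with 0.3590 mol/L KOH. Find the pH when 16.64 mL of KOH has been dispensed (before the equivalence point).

Initial n(HC3H5O3) = 0.3413 x 0.02064 = 0.007044 mol.
n(KOH) added = 0.3590 x 0.01664 = 0.005974 mol, converting that many moles of HC3H5O3 to C3H5O3-.
Remaining n(HC3H5O3) = 0.001071 mol; n(C3H5O3-) = 0.005974 mol.
By Henderson-Hasselbalch, pH = pKa + log([A^-]/[HA]) = 3.85 + log(0.005974/0.001071) = 3.85 + (+0.75) = 4.60.

4.60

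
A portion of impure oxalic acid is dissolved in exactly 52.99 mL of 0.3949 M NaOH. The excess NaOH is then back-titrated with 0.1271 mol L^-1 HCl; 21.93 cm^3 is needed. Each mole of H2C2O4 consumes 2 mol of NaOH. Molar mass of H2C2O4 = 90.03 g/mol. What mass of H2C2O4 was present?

Total n(NaOH) added = 0.3949 x 0.05299 = 0.02093 mol.
n(HCl) used = 0.1271 x 0.02193 = 0.002787 mol, which equals the excess n(NaOH).
So n(NaOH) consumed by the sample = 0.02093 - 0.002787 = 0.01814 mol.
n(H2C2O4) = 0.01814 / 2 = 0.009069 mol.
mass = 0.009069 mol x 90.03 g/mol = 0.817 g.

0.817 g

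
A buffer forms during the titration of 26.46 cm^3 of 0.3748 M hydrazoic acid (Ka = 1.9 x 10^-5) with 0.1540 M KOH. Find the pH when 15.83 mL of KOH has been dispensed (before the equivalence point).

4.23

Initial n(HN3) = 0.3748 x 0.02646 = 0.009917 mol.
n(KOH) added = 0.1540 x 0.01583 = 0.002438 mol, converting that many moles of HN3 to N3-.
Remaining n(HN3) = 0.007479 mol; n(N3-) = 0.002438 mol.
By Henderson-Hasselbalch, pH = pKa + log([A^-]/[HA]) = 4.72 + log(0.002438/0.007479) = 4.72 + (-0.49) = 4.23.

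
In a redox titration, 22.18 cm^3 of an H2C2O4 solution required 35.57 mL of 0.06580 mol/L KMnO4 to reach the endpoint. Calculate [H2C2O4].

n(KMnO4) = 0.06580 x 0.03557 = 0.002341 mol.
From the balanced equation, 2 mol KMnO4 reacts with 5 mol H2C2O4, so n(H2C2O4) = 0.002341 x 5/2 = 0.005851 mol.
[H2C2O4] = 0.005851 / 0.02218 L = 0.264 M.

0.264 M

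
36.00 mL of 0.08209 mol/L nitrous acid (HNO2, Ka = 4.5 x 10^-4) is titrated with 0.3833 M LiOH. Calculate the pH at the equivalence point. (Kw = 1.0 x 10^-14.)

n(HNO2) = 0.08209 x 0.03600 = 0.002955 mol; V(LiOH) at equivalence = 0.002955/0.3833 = 0.007710 L.
At equivalence all the acid is converted to NO2-; total volume = 0.03600 + 0.007710 = 0.04371 L, so [NO2-] = 0.002955/0.04371 = 0.06761 M.
Kb = Kw/Ka = 1.0e-14 / 4.5 x 10^-4 = 2.22e-11.
[OH^-] = sqrt(Kb x [NO2-]) = sqrt(2.22e-11 x 0.06761) = 1.23e-6 M.
pOH = 5.91, so pH = 14.00 - 5.91 = 8.09.

8.09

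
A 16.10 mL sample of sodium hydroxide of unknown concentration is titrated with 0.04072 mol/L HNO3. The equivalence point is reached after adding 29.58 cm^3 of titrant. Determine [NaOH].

n(HNO3) delivered = 0.04072 x 0.02958 = 0.001204 mol.
For a 1:1 reaction, n(NaOH) = 0.001204 mol.
[NaOH] = 0.001204 mol / 0.01610 L = 0.0748 M.

0.0748 M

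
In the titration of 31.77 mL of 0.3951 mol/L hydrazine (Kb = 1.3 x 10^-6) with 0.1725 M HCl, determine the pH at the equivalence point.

n(N2H4) = 0.3951 x 0.03177 = 0.01255 mol; V(HCl) at equivalence = 0.01255/0.1725 = 0.07277 L.
At equivalence the base is fully converted to N2H5+; total volume = 0.1045 L, so [N2H5+] = 0.01255/0.1045 = 0.1201 M.
Ka(N2H5+) = Kw/Kb = 1.0e-14 / 1.3 x 10^-6 = 7.69e-9.
[H^+] = sqrt(Ka x [N2H5+]) = sqrt(7.69e-9 x 0.1201) = 3.04e-5 M.
pH = -log(3.04e-5) = 4.52.

4.52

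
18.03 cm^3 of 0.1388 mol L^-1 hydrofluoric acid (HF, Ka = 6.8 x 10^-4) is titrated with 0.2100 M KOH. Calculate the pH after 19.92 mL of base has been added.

n(acid) = 0.1388 x 0.01803 = 0.002503 mol; n(KOH) added = 0.2100 x 0.01992 = 0.004183 mol.
Base is in excess by 0.004183 - 0.002503 = 0.001681 mol in a total volume of 0.03795 L.
[OH^-] = 0.001681/0.03795 = 0.04429 M, so pOH = 1.35 and pH = 14.00 - 1.35 = 12.65.

12.65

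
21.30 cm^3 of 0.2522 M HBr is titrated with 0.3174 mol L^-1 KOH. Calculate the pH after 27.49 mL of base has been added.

n(acid) = 0.2522 x 0.02130 = 0.005372 mol; n(KOH) added = 0.3174 x 0.02749 = 0.008725 mol.
Base is in excess by 0.008725 - 0.005372 = 0.003353 mol in a total volume of 0.04879 L.
[OH^-] = 0.003353/0.04879 = 0.06873 M, so pOH = 1.16 and pH = 14.00 - 1.16 = 12.84.

12.84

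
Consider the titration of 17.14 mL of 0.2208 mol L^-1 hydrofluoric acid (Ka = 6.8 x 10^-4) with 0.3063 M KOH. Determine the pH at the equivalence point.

n(HF) = 0.2208 x 0.01714 = 0.003785 mol; V(KOH) at equivalence = 0.003785/0.3063 = 0.01236 L.
At equivalence all the acid is converted to F-; total volume = 0.01714 + 0.01236 = 0.02950 L, so [F-] = 0.003785/0.02950 = 0.1283 M.
Kb = Kw/Ka = 1.0e-14 / 6.8 x 10^-4 = 1.47e-11.
[OH^-] = sqrt(Kb x [F-]) = sqrt(1.47e-11 x 0.1283) = 1.37e-6 M.
pOH = 5.86, so pH = 14.00 - 5.86 = 8.14.

8.14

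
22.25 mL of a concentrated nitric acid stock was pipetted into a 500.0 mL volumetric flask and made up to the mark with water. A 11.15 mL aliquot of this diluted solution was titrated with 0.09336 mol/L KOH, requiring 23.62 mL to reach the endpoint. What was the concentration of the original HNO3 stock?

4.44 M

n(KOH) = 0.09336 x 0.02362 = 0.002205 mol.
n(HNO3) in the aliquot = 0.002205 mol.
[diluted HNO3] = 0.002205 / 0.01115 = 0.1978 M.
Dilution factor = 500.0/22.25 = 22.47, so [stock] = 0.1978 x 22.47 = 4.44 M.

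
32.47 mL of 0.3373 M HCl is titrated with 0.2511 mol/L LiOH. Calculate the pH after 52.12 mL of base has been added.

12.40

n(acid) = 0.3373 x 0.03247 = 0.01095 mol; n(LiOH) added = 0.2511 x 0.05212 = 0.01309 mol.
Base is in excess by 0.01309 - 0.01095 = 0.002135 mol in a total volume of 0.08459 L.
[OH^-] = 0.002135/0.08459 = 0.02524 M, so pOH = 1.60 and pH = 14.00 - 1.60 = 12.40.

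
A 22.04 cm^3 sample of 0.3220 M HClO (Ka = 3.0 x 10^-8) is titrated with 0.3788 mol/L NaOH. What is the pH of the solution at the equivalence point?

10.38

n(HClO) = 0.3220 x 0.02204 = 0.007097 mol; V(NaOH) at equivalence = 0.007097/0.3788 = 0.01874 L.
At equivalence all the acid is converted to ClO-; total volume = 0.02204 + 0.01874 = 0.04078 L, so [ClO-] = 0.007097/0.04078 = 0.1740 M.
Kb = Kw/Ka = 1.0e-14 / 3.0 x 10^-8 = 3.33e-7.
[OH^-] = sqrt(Kb x [ClO-]) = sqrt(3.33e-7 x 0.1740) = 0.000241 M.
pOH = 3.62, so pH = 14.00 - 3.62 = 10.38.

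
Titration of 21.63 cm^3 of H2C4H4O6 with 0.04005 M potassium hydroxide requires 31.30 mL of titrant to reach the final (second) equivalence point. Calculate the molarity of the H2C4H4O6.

0.0290 M

n(KOH) = 0.04005 x 0.03130 = 0.001254 mol.
At the final (second) equivalence point, 2 mol OH^- react per mol H2C4H4O6, so n(H2C4H4O6) = 0.001254 / 2 = 0.0006268 mol.
[H2C4H4O6] = 0.0006268 / 0.02163 L = 0.0290 M.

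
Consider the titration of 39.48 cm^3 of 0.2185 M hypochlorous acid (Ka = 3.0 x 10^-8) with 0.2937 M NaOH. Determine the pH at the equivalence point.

10.31

n(HClO) = 0.2185 x 0.03948 = 0.008626 mol; V(NaOH) at equivalence = 0.008626/0.2937 = 0.02937 L.
At equivalence all the acid is converted to ClO-; total volume = 0.03948 + 0.02937 = 0.06885 L, so [ClO-] = 0.008626/0.06885 = 0.1253 M.
Kb = Kw/Ka = 1.0e-14 / 3.0 x 10^-8 = 3.33e-7.
[OH^-] = sqrt(Kb x [ClO-]) = sqrt(3.33e-7 x 0.1253) = 0.000204 M.
pOH = 3.69, so pH = 14.00 - 3.69 = 10.31.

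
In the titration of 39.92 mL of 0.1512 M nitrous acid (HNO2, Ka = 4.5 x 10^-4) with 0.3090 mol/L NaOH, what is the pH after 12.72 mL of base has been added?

Initial n(HNO2) = 0.1512 x 0.03992 = 0.006036 mol.
n(NaOH) added = 0.3090 x 0.01272 = 0.003930 mol, converting that many moles of HNO2 to NO2-.
Remaining n(HNO2) = 0.002105 mol; n(NO2-) = 0.003930 mol.
By Henderson-Hasselbalch, pH = pKa + log([A^-]/[HA]) = 3.35 + log(0.003930/0.002105) = 3.35 + (+0.27) = 3.62.

3.62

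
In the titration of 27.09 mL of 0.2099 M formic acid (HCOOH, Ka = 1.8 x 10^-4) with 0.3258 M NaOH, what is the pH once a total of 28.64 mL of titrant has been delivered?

n(acid) = 0.2099 x 0.02709 = 0.005686 mol; n(NaOH) added = 0.3258 x 0.02864 = 0.009331 mol.
Base is in excess by 0.009331 - 0.005686 = 0.003645 mol in a total volume of 0.05573 L.
[OH^-] = 0.003645/0.05573 = 0.06540 M, so pOH = 1.18 and pH = 14.00 - 1.18 = 12.82.

12.82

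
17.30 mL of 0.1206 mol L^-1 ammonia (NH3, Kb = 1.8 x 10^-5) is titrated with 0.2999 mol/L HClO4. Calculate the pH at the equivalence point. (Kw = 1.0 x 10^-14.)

5.16

n(NH3) = 0.1206 x 0.01730 = 0.002086 mol; V(HClO4) at equivalence = 0.002086/0.2999 = 0.006957 L.
At equivalence the base is fully converted to NH4+; total volume = 0.02426 L, so [NH4+] = 0.002086/0.02426 = 0.08601 M.
Ka(NH4+) = Kw/Kb = 1.0e-14 / 1.8 x 10^-5 = 5.56e-10.
[H^+] = sqrt(Ka x [NH4+]) = sqrt(5.56e-10 x 0.08601) = 6.91e-6 M.
pH = -log(6.91e-6) = 5.16.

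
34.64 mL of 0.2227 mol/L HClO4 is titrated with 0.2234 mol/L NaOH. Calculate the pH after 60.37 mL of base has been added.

n(acid) = 0.2227 x 0.03464 = 0.007714 mol; n(NaOH) added = 0.2234 x 0.06037 = 0.01349 mol.
Base is in excess by 0.01349 - 0.007714 = 0.005772 mol in a total volume of 0.09501 L.
[OH^-] = 0.005772/0.09501 = 0.06075 M, so pOH = 1.22 and pH = 14.00 - 1.22 = 12.78.

12.78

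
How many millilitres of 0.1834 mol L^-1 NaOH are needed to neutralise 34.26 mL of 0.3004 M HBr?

56.1 mL

n(HBr) = 0.3004 mol/L x 0.03426 L = 0.01029 mol.
At equivalence n(NaOH) = n(HBr) = 0.01029 mol.
V(NaOH) = 0.01029 / 0.1834 = 0.05612 L = 56.1 mL.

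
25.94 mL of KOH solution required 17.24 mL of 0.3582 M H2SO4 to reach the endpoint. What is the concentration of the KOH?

n(H2SO4) delivered = 0.3582 x 0.01724 = 0.006175 mol.
The reaction is 2 KOH + 1 H2SO4, so n(KOH) = 0.006175 x 2/1 = 0.01235 mol.
[KOH] = 0.01235 mol / 0.02594 L = 0.476 M.

0.476 M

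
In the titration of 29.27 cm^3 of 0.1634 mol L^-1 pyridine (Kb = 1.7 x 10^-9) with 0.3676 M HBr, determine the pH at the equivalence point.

n(C5H5N) = 0.1634 x 0.02927 = 0.004783 mol; V(HBr) at equivalence = 0.004783/0.3676 = 0.01301 L.
At equivalence the base is fully converted to C5H5NH+; total volume = 0.04228 L, so [C5H5NH+] = 0.004783/0.04228 = 0.1131 M.
Ka(C5H5NH+) = Kw/Kb = 1.0e-14 / 1.7 x 10^-9 = 5.88e-6.
[H^+] = sqrt(Ka x [C5H5NH+]) = sqrt(5.88e-6 x 0.1131) = 0.000816 M.
pH = -log(0.000816) = 3.09.

3.09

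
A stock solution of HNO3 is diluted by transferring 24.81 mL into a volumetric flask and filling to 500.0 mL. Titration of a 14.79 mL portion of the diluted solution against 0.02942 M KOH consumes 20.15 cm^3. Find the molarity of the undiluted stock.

0.808 M

n(KOH) = 0.02942 x 0.02015 = 0.0005928 mol.
n(HNO3) in the aliquot = 0.0005928 mol.
[diluted HNO3] = 0.0005928 / 0.01479 = 0.04008 M.
Dilution factor = 500.0/24.81 = 20.15, so [stock] = 0.04008 x 20.15 = 0.808 M.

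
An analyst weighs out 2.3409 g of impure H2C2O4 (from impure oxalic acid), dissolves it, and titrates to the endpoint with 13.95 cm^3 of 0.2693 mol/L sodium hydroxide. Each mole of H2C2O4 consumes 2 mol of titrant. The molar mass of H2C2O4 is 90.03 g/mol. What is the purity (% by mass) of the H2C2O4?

7.22%

n(NaOH) = 0.2693 x 0.01395 = 0.003757 mol.
n(H2C2O4) = 0.003757 / 2 = 0.001878 mol.
mass of H2C2O4 = 0.001878 x 90.03 = 0.1691 g.
% purity = 0.1691 / 2.3409 x 100 = 7.22%.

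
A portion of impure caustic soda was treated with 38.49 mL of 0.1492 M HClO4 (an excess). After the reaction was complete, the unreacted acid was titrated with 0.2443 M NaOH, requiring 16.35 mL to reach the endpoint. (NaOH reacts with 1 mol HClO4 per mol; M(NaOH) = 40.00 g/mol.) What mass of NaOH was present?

0.0699 g

Total n(HClO4) added = 0.1492 x 0.03849 = 0.005743 mol.
n(NaOH) used = 0.2443 x 0.01635 = 0.003994 mol, which equals the excess n(HClO4).
So n(HClO4) consumed by the sample = 0.005743 - 0.003994 = 0.001748 mol.
n(NaOH) = 0.001748 / 1 = 0.001748 mol.
mass = 0.001748 mol x 40.00 g/mol = 0.0699 g.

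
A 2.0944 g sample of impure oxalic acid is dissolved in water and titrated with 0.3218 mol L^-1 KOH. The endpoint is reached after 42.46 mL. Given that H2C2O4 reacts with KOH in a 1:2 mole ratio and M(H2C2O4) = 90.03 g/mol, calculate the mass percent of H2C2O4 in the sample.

n(KOH) = 0.3218 x 0.04246 = 0.01366 mol.
n(H2C2O4) = 0.01366 / 2 = 0.006832 mol.
mass of H2C2O4 = 0.006832 x 90.03 = 0.6151 g.
% purity = 0.6151 / 2.0944 x 100 = 29.4%.

29.4%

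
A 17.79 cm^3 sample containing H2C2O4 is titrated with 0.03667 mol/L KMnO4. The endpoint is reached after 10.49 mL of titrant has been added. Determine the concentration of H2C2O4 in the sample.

n(KMnO4) = 0.03667 x 0.01049 = 0.0003847 mol.
From the balanced equation, 2 mol KMnO4 reacts with 5 mol H2C2O4, so n(H2C2O4) = 0.0003847 x 5/2 = 0.0009617 mol.
[H2C2O4] = 0.0009617 / 0.01779 L = 0.0541 M.

0.0541 M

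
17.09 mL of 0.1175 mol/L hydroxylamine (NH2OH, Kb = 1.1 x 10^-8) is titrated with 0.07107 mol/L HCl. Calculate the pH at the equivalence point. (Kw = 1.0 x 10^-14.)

3.70

n(NH2OH) = 0.1175 x 0.01709 = 0.002008 mol; V(HCl) at equivalence = 0.002008/0.07107 = 0.02825 L.
At equivalence the base is fully converted to NH3OH+; total volume = 0.04534 L, so [NH3OH+] = 0.002008/0.04534 = 0.04428 M.
Ka(NH3OH+) = Kw/Kb = 1.0e-14 / 1.1 x 10^-8 = 9.09e-7.
[H^+] = sqrt(Ka x [NH3OH+]) = sqrt(9.09e-7 x 0.04428) = 0.000201 M.
pH = -log(0.000201) = 3.70.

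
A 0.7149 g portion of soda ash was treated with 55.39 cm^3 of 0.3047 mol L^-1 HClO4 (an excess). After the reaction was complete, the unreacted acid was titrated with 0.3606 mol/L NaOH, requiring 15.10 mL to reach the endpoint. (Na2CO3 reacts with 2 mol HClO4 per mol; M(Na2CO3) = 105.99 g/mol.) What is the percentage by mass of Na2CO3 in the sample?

Total n(HClO4) added = 0.3047 x 0.05539 = 0.01688 mol.
n(NaOH) used = 0.3606 x 0.01510 = 0.005445 mol, which equals the excess n(HClO4).
So n(HClO4) consumed by the sample = 0.01688 - 0.005445 = 0.01143 mol.
n(Na2CO3) = 0.01143 / 2 = 0.005716 mol.
mass Na2CO3 = 0.005716 x 105.99 = 0.6059 g, so %Na2CO3 = 0.6059/0.7149 x 100 = 84.7%.

84.7%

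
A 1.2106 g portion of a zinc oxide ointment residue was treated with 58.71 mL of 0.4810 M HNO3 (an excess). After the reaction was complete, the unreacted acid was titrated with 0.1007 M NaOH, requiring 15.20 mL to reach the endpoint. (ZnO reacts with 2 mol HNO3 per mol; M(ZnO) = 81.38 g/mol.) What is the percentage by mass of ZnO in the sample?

Total n(HNO3) added = 0.4810 x 0.05871 = 0.02824 mol.
n(NaOH) used = 0.1007 x 0.01520 = 0.001531 mol, which equals the excess n(HNO3).
So n(HNO3) consumed by the sample = 0.02824 - 0.001531 = 0.02671 mol.
n(ZnO) = 0.02671 / 2 = 0.01335 mol.
mass ZnO = 0.01335 x 81.38 = 1.087 g, so %ZnO = 1.087/1.2106 x 100 = 89.8%.

89.8%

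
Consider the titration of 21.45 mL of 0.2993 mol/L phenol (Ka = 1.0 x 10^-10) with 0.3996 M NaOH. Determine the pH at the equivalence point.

n(C6H5OH) = 0.2993 x 0.02145 = 0.006420 mol; V(NaOH) at equivalence = 0.006420/0.3996 = 0.01607 L.
At equivalence all the acid is converted to C6H5O-; total volume = 0.02145 + 0.01607 = 0.03752 L, so [C6H5O-] = 0.006420/0.03752 = 0.1711 M.
Kb = Kw/Ka = 1.0e-14 / 1.0 x 10^-10 = 0.000100.
[OH^-] = sqrt(Kb x [C6H5O-]) = sqrt(0.000100 x 0.1711) = 0.00414 M.
pOH = 2.38, so pH = 14.00 - 2.38 = 11.62.

11.62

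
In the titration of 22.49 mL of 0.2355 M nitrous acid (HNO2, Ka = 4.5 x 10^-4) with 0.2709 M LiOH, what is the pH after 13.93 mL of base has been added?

3.74

Initial n(HNO2) = 0.2355 x 0.02249 = 0.005296 mol.
n(LiOH) added = 0.2709 x 0.01393 = 0.003774 mol, converting that many moles of HNO2 to NO2-.
Remaining n(HNO2) = 0.001523 mol; n(NO2-) = 0.003774 mol.
By Henderson-Hasselbalch, pH = pKa + log([A^-]/[HA]) = 3.35 + log(0.003774/0.001523) = 3.35 + (+0.39) = 3.74.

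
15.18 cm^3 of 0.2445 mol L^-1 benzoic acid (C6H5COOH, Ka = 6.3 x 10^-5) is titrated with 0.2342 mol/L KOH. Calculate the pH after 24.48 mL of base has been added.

12.71

n(acid) = 0.2445 x 0.01518 = 0.003712 mol; n(KOH) added = 0.2342 x 0.02448 = 0.005733 mol.
Base is in excess by 0.005733 - 0.003712 = 0.002022 mol in a total volume of 0.03966 L.
[OH^-] = 0.002022/0.03966 = 0.05098 M, so pOH = 1.29 and pH = 14.00 - 1.29 = 12.71.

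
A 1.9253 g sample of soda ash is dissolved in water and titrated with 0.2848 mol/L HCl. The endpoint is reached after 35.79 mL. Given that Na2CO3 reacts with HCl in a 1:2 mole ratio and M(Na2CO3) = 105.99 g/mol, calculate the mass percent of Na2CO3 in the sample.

n(HCl) = 0.2848 x 0.03579 = 0.01019 mol.
n(Na2CO3) = 0.01019 / 2 = 0.005096 mol.
mass of Na2CO3 = 0.005096 x 105.99 = 0.5402 g.
% purity = 0.5402 / 1.9253 x 100 = 28.1%.

28.1%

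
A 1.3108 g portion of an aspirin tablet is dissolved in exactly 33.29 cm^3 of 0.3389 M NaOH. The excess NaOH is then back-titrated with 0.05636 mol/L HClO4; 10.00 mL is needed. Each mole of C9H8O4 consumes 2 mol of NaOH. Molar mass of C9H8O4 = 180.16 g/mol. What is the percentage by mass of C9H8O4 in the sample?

73.7%

Total n(NaOH) added = 0.3389 x 0.03329 = 0.01128 mol.
n(HClO4) used = 0.05636 x 0.01000 = 0.0005636 mol, which equals the excess n(NaOH).
So n(NaOH) consumed by the sample = 0.01128 - 0.0005636 = 0.01072 mol.
n(C9H8O4) = 0.01072 / 2 = 0.005359 mol.
mass C9H8O4 = 0.005359 x 180.16 = 0.9655 g, so %C9H8O4 = 0.9655/1.3108 x 100 = 73.7%.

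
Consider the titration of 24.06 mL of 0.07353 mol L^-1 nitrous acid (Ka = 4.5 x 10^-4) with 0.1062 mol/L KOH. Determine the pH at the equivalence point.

7.99

n(HNO2) = 0.07353 x 0.02406 = 0.001769 mol; V(KOH) at equivalence = 0.001769/0.1062 = 0.01666 L.
At equivalence all the acid is converted to NO2-; total volume = 0.02406 + 0.01666 = 0.04072 L, so [NO2-] = 0.001769/0.04072 = 0.04345 M.
Kb = Kw/Ka = 1.0e-14 / 4.5 x 10^-4 = 2.22e-11.
[OH^-] = sqrt(Kb x [NO2-]) = sqrt(2.22e-11 x 0.04345) = 9.83e-7 M.
pOH = 6.01, so pH = 14.00 - 6.01 = 7.99.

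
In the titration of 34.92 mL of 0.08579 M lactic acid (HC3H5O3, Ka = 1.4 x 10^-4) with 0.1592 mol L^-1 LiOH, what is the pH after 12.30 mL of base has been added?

Initial n(HC3H5O3) = 0.08579 x 0.03492 = 0.002996 mol.
n(LiOH) added = 0.1592 x 0.01230 = 0.001958 mol, converting that many moles of HC3H5O3 to C3H5O3-.
Remaining n(HC3H5O3) = 0.001038 mol; n(C3H5O3-) = 0.001958 mol.
By Henderson-Hasselbalch, pH = pKa + log([A^-]/[HA]) = 3.85 + log(0.001958/0.001038) = 3.85 + (+0.28) = 4.13.

4.13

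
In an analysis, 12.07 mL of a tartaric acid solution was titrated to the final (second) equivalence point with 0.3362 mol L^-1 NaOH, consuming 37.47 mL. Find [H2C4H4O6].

0.522 M

n(NaOH) = 0.3362 x 0.03747 = 0.01260 mol.
At the final (second) equivalence point, 2 mol OH^- react per mol H2C4H4O6, so n(H2C4H4O6) = 0.01260 / 2 = 0.006299 mol.
[H2C4H4O6] = 0.006299 / 0.01207 L = 0.522 M.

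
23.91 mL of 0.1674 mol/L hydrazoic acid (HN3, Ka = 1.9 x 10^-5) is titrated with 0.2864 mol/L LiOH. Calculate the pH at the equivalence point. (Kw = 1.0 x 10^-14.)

n(HN3) = 0.1674 x 0.02391 = 0.004003 mol; V(LiOH) at equivalence = 0.004003/0.2864 = 0.01398 L.
At equivalence all the acid is converted to N3-; total volume = 0.02391 + 0.01398 = 0.03789 L, so [N3-] = 0.004003/0.03789 = 0.1056 M.
Kb = Kw/Ka = 1.0e-14 / 1.9 x 10^-5 = 5.26e-10.
[OH^-] = sqrt(Kb x [N3-]) = sqrt(5.26e-10 x 0.1056) = 7.46e-6 M.
pOH = 5.13, so pH = 14.00 - 5.13 = 8.87.

8.87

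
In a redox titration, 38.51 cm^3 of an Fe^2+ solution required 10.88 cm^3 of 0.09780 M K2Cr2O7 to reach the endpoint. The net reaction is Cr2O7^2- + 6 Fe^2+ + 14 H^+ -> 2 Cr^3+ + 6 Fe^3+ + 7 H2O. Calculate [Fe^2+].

0.166 M

n(K2Cr2O7) = 0.09780 x 0.01088 = 0.001064 mol.
From the balanced equation, 1 mol K2Cr2O7 reacts with 6 mol Fe^2+, so n(Fe^2+) = 0.001064 x 6/1 = 0.006384 mol.
[Fe^2+] = 0.006384 / 0.03851 L = 0.166 M.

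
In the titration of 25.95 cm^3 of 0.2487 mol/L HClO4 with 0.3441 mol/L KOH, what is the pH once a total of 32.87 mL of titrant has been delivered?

n(acid) = 0.2487 x 0.02595 = 0.006454 mol; n(KOH) added = 0.3441 x 0.03287 = 0.01131 mol.
Base is in excess by 0.01131 - 0.006454 = 0.004857 mol in a total volume of 0.05882 L.
[OH^-] = 0.004857/0.05882 = 0.08257 M, so pOH = 1.08 and pH = 14.00 - 1.08 = 12.92.

12.92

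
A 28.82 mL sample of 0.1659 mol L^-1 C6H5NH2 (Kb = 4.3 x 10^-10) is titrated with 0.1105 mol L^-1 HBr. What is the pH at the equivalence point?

2.91

n(C6H5NH2) = 0.1659 x 0.02882 = 0.004781 mol; V(HBr) at equivalence = 0.004781/0.1105 = 0.04327 L.
At equivalence the base is fully converted to C6H5NH3+; total volume = 0.07209 L, so [C6H5NH3+] = 0.004781/0.07209 = 0.06632 M.
Ka(C6H5NH3+) = Kw/Kb = 1.0e-14 / 4.3 x 10^-10 = 2.33e-5.
[H^+] = sqrt(Ka x [C6H5NH3+]) = sqrt(2.33e-5 x 0.06632) = 0.00124 M.
pH = -log(0.00124) = 2.91.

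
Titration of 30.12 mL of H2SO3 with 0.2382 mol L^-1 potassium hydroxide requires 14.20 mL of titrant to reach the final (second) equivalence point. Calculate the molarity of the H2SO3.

n(KOH) = 0.2382 x 0.01420 = 0.003382 mol.
At the final (second) equivalence point, 2 mol OH^- react per mol H2SO3, so n(H2SO3) = 0.003382 / 2 = 0.001691 mol.
[H2SO3] = 0.001691 / 0.03012 L = 0.0561 M.

0.0561 M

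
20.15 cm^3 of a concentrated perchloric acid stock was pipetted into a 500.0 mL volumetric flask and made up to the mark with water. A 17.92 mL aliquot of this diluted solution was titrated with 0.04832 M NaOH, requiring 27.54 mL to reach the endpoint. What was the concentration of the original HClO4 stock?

n(NaOH) = 0.04832 x 0.02754 = 0.001331 mol.
n(HClO4) in the aliquot = 0.001331 mol.
[diluted HClO4] = 0.001331 / 0.01792 = 0.07426 M.
Dilution factor = 500.0/20.15 = 24.81, so [stock] = 0.07426 x 24.81 = 1.84 M.

1.84 M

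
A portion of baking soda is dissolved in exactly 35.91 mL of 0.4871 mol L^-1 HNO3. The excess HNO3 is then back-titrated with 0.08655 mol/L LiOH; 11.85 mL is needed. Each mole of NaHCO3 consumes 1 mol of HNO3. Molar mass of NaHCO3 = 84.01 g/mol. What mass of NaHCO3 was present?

Total n(HNO3) added = 0.4871 x 0.03591 = 0.01749 mol.
n(LiOH) used = 0.08655 x 0.01185 = 0.001026 mol, which equals the excess n(HNO3).
So n(HNO3) consumed by the sample = 0.01749 - 0.001026 = 0.01647 mol.
n(NaHCO3) = 0.01647 / 1 = 0.01647 mol.
mass = 0.01647 mol x 84.01 g/mol = 1.38 g.

1.38 g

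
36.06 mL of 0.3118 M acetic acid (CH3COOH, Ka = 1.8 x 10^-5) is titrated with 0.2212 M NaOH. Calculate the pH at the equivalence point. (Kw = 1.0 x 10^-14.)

8.93

n(CH3COOH) = 0.3118 x 0.03606 = 0.01124 mol; V(NaOH) at equivalence = 0.01124/0.2212 = 0.05083 L.
At equivalence all the acid is converted to CH3COO-; total volume = 0.03606 + 0.05083 = 0.08689 L, so [CH3COO-] = 0.01124/0.08689 = 0.1294 M.
Kb = Kw/Ka = 1.0e-14 / 1.8 x 10^-5 = 5.56e-10.
[OH^-] = sqrt(Kb x [CH3COO-]) = sqrt(5.56e-10 x 0.1294) = 8.48e-6 M.
pOH = 5.07, so pH = 14.00 - 5.07 = 8.93.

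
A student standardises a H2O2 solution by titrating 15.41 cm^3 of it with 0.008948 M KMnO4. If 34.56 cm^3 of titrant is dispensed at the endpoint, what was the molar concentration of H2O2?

0.0502 M

n(KMnO4) = 0.008948 x 0.03456 = 0.0003092 mol.
From the balanced equation, 2 mol KMnO4 reacts with 5 mol H2O2, so n(H2O2) = 0.0003092 x 5/2 = 0.0007731 mol.
[H2O2] = 0.0007731 / 0.01541 L = 0.0502 M.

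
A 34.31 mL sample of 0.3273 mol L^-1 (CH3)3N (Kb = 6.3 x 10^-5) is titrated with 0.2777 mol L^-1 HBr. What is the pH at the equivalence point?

n((CH3)3N) = 0.3273 x 0.03431 = 0.01123 mol; V(HBr) at equivalence = 0.01123/0.2777 = 0.04044 L.
At equivalence the base is fully converted to (CH3)3NH+; total volume = 0.07475 L, so [(CH3)3NH+] = 0.01123/0.07475 = 0.1502 M.
Ka((CH3)3NH+) = Kw/Kb = 1.0e-14 / 6.3 x 10^-5 = 1.59e-10.
[H^+] = sqrt(Ka x [(CH3)3NH+]) = sqrt(1.59e-10 x 0.1502) = 4.88e-6 M.
pH = -log(4.88e-6) = 5.31.

5.31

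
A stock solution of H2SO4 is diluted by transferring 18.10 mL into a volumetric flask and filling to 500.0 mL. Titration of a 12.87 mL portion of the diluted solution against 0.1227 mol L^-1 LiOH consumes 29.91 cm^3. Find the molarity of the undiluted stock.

n(LiOH) = 0.1227 x 0.02991 = 0.003670 mol.
n(H2SO4) in the aliquot = 0.003670 x 1/2 = 0.001835 mol.
[diluted H2SO4] = 0.001835 / 0.01287 = 0.1426 M.
Dilution factor = 500.0/18.10 = 27.62, so [stock] = 0.1426 x 27.62 = 3.94 M.

3.94 M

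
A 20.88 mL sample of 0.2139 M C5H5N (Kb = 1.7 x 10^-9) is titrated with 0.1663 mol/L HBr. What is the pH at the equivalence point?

3.13

n(C5H5N) = 0.2139 x 0.02088 = 0.004466 mol; V(HBr) at equivalence = 0.004466/0.1663 = 0.02686 L.
At equivalence the base is fully converted to C5H5NH+; total volume = 0.04774 L, so [C5H5NH+] = 0.004466/0.04774 = 0.09356 M.
Ka(C5H5NH+) = Kw/Kb = 1.0e-14 / 1.7 x 10^-9 = 5.88e-6.
[H^+] = sqrt(Ka x [C5H5NH+]) = sqrt(5.88e-6 x 0.09356) = 0.000742 M.
pH = -log(0.000742) = 3.13.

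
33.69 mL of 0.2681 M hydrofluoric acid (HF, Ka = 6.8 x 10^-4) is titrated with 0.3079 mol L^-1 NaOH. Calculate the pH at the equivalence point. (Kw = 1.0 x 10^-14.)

8.16

n(HF) = 0.2681 x 0.03369 = 0.009032 mol; V(NaOH) at equivalence = 0.009032/0.3079 = 0.02934 L.
At equivalence all the acid is converted to F-; total volume = 0.03369 + 0.02934 = 0.06303 L, so [F-] = 0.009032/0.06303 = 0.1433 M.
Kb = Kw/Ka = 1.0e-14 / 6.8 x 10^-4 = 1.47e-11.
[OH^-] = sqrt(Kb x [F-]) = sqrt(1.47e-11 x 0.1433) = 1.45e-6 M.
pOH = 5.84, so pH = 14.00 - 5.84 = 8.16.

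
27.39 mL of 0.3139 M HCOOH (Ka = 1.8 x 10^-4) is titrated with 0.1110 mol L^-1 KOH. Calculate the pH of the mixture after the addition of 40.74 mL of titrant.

3.79

Initial n(HCOOH) = 0.3139 x 0.02739 = 0.008598 mol.
n(KOH) added = 0.1110 x 0.04074 = 0.004522 mol, converting that many moles of HCOOH to HCOO-.
Remaining n(HCOOH) = 0.004076 mol; n(HCOO-) = 0.004522 mol.
By Henderson-Hasselbalch, pH = pKa + log([A^-]/[HA]) = 3.74 + log(0.004522/0.004076) = 3.74 + (+0.05) = 3.79.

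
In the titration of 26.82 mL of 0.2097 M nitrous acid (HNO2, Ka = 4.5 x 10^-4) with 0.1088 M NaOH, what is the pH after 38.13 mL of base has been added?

Initial n(HNO2) = 0.2097 x 0.02682 = 0.005624 mol.
n(NaOH) added = 0.1088 x 0.03813 = 0.004149 mol, converting that many moles of HNO2 to NO2-.
Remaining n(HNO2) = 0.001476 mol; n(NO2-) = 0.004149 mol.
By Henderson-Hasselbalch, pH = pKa + log([A^-]/[HA]) = 3.35 + log(0.004149/0.001476) = 3.35 + (+0.45) = 3.80.

3.80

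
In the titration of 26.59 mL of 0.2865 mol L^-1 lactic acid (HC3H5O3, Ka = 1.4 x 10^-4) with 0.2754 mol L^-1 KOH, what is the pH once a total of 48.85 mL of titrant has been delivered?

n(acid) = 0.2865 x 0.02659 = 0.007618 mol; n(KOH) added = 0.2754 x 0.04885 = 0.01345 mol.
Base is in excess by 0.01345 - 0.007618 = 0.005835 mol in a total volume of 0.07544 L.
[OH^-] = 0.005835/0.07544 = 0.07735 M, so pOH = 1.11 and pH = 14.00 - 1.11 = 12.89.

12.89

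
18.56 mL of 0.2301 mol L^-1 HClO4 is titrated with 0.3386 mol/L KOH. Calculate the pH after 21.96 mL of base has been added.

n(acid) = 0.2301 x 0.01856 = 0.004271 mol; n(KOH) added = 0.3386 x 0.02196 = 0.007436 mol.
Base is in excess by 0.007436 - 0.004271 = 0.003165 mol in a total volume of 0.04052 L.
[OH^-] = 0.003165/0.04052 = 0.07811 M, so pOH = 1.11 and pH = 14.00 - 1.11 = 12.89.

12.89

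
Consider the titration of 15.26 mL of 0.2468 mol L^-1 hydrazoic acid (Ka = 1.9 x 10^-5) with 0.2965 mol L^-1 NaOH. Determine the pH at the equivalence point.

8.93

n(HN3) = 0.2468 x 0.01526 = 0.003766 mol; V(NaOH) at equivalence = 0.003766/0.2965 = 0.01270 L.
At equivalence all the acid is converted to N3-; total volume = 0.01526 + 0.01270 = 0.02796 L, so [N3-] = 0.003766/0.02796 = 0.1347 M.
Kb = Kw/Ka = 1.0e-14 / 1.9 x 10^-5 = 5.26e-10.
[OH^-] = sqrt(Kb x [N3-]) = sqrt(5.26e-10 x 0.1347) = 8.42e-6 M.
pOH = 5.07, so pH = 14.00 - 5.07 = 8.93.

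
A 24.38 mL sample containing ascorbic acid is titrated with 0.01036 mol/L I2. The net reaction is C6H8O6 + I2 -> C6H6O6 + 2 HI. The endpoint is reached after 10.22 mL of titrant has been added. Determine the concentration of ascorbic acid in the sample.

n(I2) = 0.01036 x 0.01022 = 0.0001059 mol.
From the balanced equation, 1 mol I2 reacts with 1 mol ascorbic acid, so n(ascorbic acid) = 0.0001059 x 1/1 = 0.0001059 mol.
[ascorbic acid] = 0.0001059 / 0.02438 L = 0.00434 M.

0.00434 M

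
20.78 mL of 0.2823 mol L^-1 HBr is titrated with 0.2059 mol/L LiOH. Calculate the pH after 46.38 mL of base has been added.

12.74

n(acid) = 0.2823 x 0.02078 = 0.005866 mol; n(LiOH) added = 0.2059 x 0.04638 = 0.009550 mol.
Base is in excess by 0.009550 - 0.005866 = 0.003683 mol in a total volume of 0.06716 L.
[OH^-] = 0.003683/0.06716 = 0.05485 M, so pOH = 1.26 and pH = 14.00 - 1.26 = 12.74.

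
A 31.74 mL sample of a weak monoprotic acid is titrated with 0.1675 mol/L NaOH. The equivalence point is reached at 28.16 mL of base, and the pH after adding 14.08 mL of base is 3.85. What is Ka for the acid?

1.4 x 10^-4

14.08 mL is half of the equivalence volume, so this is the half-equivalence point where [HA] = [A^-].
At half-equivalence pH = pKa, so pKa = 3.85.
Ka = 10^(-3.85) = 1.4 x 10^-4.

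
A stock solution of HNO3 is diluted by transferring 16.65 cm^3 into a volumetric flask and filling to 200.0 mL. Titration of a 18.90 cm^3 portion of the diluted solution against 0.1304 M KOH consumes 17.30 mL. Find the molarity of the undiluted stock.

1.43 M

n(KOH) = 0.1304 x 0.01730 = 0.002256 mol.
n(HNO3) in the aliquot = 0.002256 mol.
[diluted HNO3] = 0.002256 / 0.01890 = 0.1194 M.
Dilution factor = 200.0/16.65 = 12.01, so [stock] = 0.1194 x 12.01 = 1.43 M.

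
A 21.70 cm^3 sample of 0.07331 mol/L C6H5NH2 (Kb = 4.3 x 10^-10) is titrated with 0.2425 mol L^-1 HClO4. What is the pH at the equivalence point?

2.94

n(C6H5NH2) = 0.07331 x 0.02170 = 0.001591 mol; V(HClO4) at equivalence = 0.001591/0.2425 = 0.006560 L.
At equivalence the base is fully converted to C6H5NH3+; total volume = 0.02826 L, so [C6H5NH3+] = 0.001591/0.02826 = 0.05629 M.
Ka(C6H5NH3+) = Kw/Kb = 1.0e-14 / 4.3 x 10^-10 = 2.33e-5.
[H^+] = sqrt(Ka x [C6H5NH3+]) = sqrt(2.33e-5 x 0.05629) = 0.00114 M.
pH = -log(0.00114) = 2.94.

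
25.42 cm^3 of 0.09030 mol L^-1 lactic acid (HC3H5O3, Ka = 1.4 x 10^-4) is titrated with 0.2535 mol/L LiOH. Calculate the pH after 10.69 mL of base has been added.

n(acid) = 0.09030 x 0.02542 = 0.002295 mol; n(LiOH) added = 0.2535 x 0.01069 = 0.002710 mol.
Base is in excess by 0.002710 - 0.002295 = 0.0004145 mol in a total volume of 0.03611 L.
[OH^-] = 0.0004145/0.03611 = 0.01148 M, so pOH = 1.94 and pH = 14.00 - 1.94 = 12.06.

12.06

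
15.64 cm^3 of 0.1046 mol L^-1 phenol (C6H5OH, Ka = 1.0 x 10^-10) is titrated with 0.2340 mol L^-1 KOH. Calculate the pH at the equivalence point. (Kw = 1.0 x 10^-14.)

n(C6H5OH) = 0.1046 x 0.01564 = 0.001636 mol; V(KOH) at equivalence = 0.001636/0.2340 = 0.006991 L.
At equivalence all the acid is converted to C6H5O-; total volume = 0.01564 + 0.006991 = 0.02263 L, so [C6H5O-] = 0.001636/0.02263 = 0.07229 M.
Kb = Kw/Ka = 1.0e-14 / 1.0 x 10^-10 = 0.000100.
[OH^-] = sqrt(Kb x [C6H5O-]) = sqrt(0.000100 x 0.07229) = 0.00269 M.
pOH = 2.57, so pH = 14.00 - 2.57 = 11.43.

11.43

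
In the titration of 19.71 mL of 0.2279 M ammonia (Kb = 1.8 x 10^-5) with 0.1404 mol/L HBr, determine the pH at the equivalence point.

n(NH3) = 0.2279 x 0.01971 = 0.004492 mol; V(HBr) at equivalence = 0.004492/0.1404 = 0.03199 L.
At equivalence the base is fully converted to NH4+; total volume = 0.05170 L, so [NH4+] = 0.004492/0.05170 = 0.08688 M.
Ka(NH4+) = Kw/Kb = 1.0e-14 / 1.8 x 10^-5 = 5.56e-10.
[H^+] = sqrt(Ka x [NH4+]) = sqrt(5.56e-10 x 0.08688) = 6.95e-6 M.
pH = -log(6.95e-6) = 5.16.

5.16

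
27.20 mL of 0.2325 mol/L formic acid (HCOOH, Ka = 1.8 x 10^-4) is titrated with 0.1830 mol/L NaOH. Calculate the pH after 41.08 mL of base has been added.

n(acid) = 0.2325 x 0.02720 = 0.006324 mol; n(NaOH) added = 0.1830 x 0.04108 = 0.007518 mol.
Base is in excess by 0.007518 - 0.006324 = 0.001194 mol in a total volume of 0.06828 L.
[OH^-] = 0.001194/0.06828 = 0.01748 M, so pOH = 1.76 and pH = 14.00 - 1.76 = 12.24.

12.24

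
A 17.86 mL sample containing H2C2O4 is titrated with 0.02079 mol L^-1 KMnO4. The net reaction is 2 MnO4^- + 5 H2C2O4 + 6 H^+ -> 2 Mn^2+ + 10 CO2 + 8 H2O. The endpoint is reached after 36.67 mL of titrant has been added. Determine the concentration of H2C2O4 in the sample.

0.107 M

n(KMnO4) = 0.02079 x 0.03667 = 0.0007624 mol.
From the balanced equation, 2 mol KMnO4 reacts with 5 mol H2C2O4, so n(H2C2O4) = 0.0007624 x 5/2 = 0.001906 mol.
[H2C2O4] = 0.001906 / 0.01786 L = 0.107 M.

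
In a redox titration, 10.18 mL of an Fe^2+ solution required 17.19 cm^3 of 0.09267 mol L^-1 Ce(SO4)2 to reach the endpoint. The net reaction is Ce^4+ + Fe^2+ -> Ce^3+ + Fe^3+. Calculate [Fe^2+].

n(Ce(SO4)2) = 0.09267 x 0.01719 = 0.001593 mol.
From the balanced equation, 1 mol Ce(SO4)2 reacts with 1 mol Fe^2+, so n(Fe^2+) = 0.001593 x 1/1 = 0.001593 mol.
[Fe^2+] = 0.001593 / 0.01018 L = 0.156 M.

0.156 M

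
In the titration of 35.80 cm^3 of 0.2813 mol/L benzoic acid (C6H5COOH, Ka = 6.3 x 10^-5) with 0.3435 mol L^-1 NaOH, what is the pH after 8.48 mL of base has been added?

Initial n(C6H5COOH) = 0.2813 x 0.03580 = 0.01007 mol.
n(NaOH) added = 0.3435 x 0.008480 = 0.002913 mol, converting that many moles of C6H5COOH to C6H5COO-.
Remaining n(C6H5COOH) = 0.007158 mol; n(C6H5COO-) = 0.002913 mol.
By Henderson-Hasselbalch, pH = pKa + log([A^-]/[HA]) = 4.20 + log(0.002913/0.007158) = 4.20 + (-0.39) = 3.81.

3.81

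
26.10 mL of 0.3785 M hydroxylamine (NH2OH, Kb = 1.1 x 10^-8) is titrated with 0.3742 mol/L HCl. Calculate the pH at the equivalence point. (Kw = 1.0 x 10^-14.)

3.38

n(NH2OH) = 0.3785 x 0.02610 = 0.009879 mol; V(HCl) at equivalence = 0.009879/0.3742 = 0.02640 L.
At equivalence the base is fully converted to NH3OH+; total volume = 0.05250 L, so [NH3OH+] = 0.009879/0.05250 = 0.1882 M.
Ka(NH3OH+) = Kw/Kb = 1.0e-14 / 1.1 x 10^-8 = 9.09e-7.
[H^+] = sqrt(Ka x [NH3OH+]) = sqrt(9.09e-7 x 0.1882) = 0.000414 M.
pH = -log(0.000414) = 3.38.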